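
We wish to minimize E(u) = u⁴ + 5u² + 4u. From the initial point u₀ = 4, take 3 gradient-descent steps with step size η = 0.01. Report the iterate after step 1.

1

E′(u) = 4u³ + 10u + 4
Step 1: E′(4) = 300; u₁ = 4 − 0.01·300 = 1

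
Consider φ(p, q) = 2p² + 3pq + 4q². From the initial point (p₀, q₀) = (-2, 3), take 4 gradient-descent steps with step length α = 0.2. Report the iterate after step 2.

(-0.08, 1.68)

∇φ = (4p + 3q, 3p + 8q)
(p₁, q₁) = (-2, 3) − 0.2·(1, 18) = (-2.2, -0.6)
(p₂, q₂) = (-2.2, -0.6) − 0.2·(-10.6, -11.4) = (-0.08, 1.68)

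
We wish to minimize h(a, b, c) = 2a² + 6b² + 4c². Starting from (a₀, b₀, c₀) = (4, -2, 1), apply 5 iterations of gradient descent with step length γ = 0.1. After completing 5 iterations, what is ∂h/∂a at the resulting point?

∇h = (4a, 12b, 8c)
(a₁, b₁, c₁) = (4, -2, 1) − 0.1·(16, -24, 8) = (2.4, 0.4, 0.2)
(a₂, b₂, c₂) = (2.4, 0.4, 0.2) − 0.1·(9.6, 4.8, 1.6) = (1.44, -0.08, 0.04)
(a₃, b₃, c₃) = (1.44, -0.08, 0.04) − 0.1·(5.76, -0.96, 0.32) = (0.864, 0.016, 0.008)
(a₄, b₄, c₄) = (0.864, 0.016, 0.008) − 0.1·(3.456, 0.192, 0.064) = (0.5184, -0.0032, 0.0016)
(a₅, b₅, c₅) = (0.5184, -0.0032, 0.0016) − 0.1·(2.0736, -0.0384, 0.0128) = (0.31104, 0.00064, 0.00032)
∂h/∂a at (0.31104, 0.00064, 0.00032) = 1.24416

1.24416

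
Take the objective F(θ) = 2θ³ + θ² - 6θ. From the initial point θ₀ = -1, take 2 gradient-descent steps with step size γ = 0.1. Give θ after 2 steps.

-0.424

F′(θ) = 6θ² + 2θ - 6
θ₁ = -1 − 0.1·(-2) = -0.8
θ₂ = -0.8 − 0.1·(-3.76) = -0.424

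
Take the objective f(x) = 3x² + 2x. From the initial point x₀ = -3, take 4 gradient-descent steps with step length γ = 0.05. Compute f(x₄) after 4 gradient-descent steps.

f′(x) = 6x + 2
x₁ = -3 − 0.05·(-16) = -2.2
x₂ = -2.2 − 0.05·(-11.2) = -1.64
x₃ = -1.64 − 0.05·(-7.84) = -1.248
x₄ = -1.248 − 0.05·(-5.488) = -0.9736
f(-0.9736) = 0.89649088

0.89649088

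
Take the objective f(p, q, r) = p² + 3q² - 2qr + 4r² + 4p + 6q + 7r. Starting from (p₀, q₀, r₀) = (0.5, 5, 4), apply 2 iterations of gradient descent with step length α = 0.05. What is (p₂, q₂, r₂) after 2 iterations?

(0.025, 2.475, 1.54)

∇f = (2p + 4, 6q - 2r + 6, -2q + 8r + 7)
(p₁, q₁, r₁) = (0.5, 5, 4) − 0.05·(5, 28, 29) = (0.25, 3.6, 2.55)
(p₂, q₂, r₂) = (0.25, 3.6, 2.55) − 0.05·(4.5, 22.5, 20.2) = (0.025, 2.475, 1.54)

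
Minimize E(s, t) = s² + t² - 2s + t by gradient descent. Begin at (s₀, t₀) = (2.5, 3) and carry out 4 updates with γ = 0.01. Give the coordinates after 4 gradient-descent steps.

(2.38355224, 2.72828856)

∇E = (2s - 2, 2t + 1)
(s₁, t₁) = (2.5, 3) − 0.01·(3, 7) = (2.47, 2.93)
(s₂, t₂) = (2.47, 2.93) − 0.01·(2.94, 6.86) = (2.4406, 2.8614)
(s₃, t₃) = (2.4406, 2.8614) − 0.01·(2.8812, 6.7228) = (2.411788, 2.794172)
(s₄, t₄) = (2.411788, 2.794172) − 0.01·(2.823576, 6.588344) = (2.38355224, 2.72828856)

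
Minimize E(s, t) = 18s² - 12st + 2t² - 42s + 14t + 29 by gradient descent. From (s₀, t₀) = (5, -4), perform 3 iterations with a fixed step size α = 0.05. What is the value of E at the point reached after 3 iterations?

485

∇E = (36s - 12t - 42, -12s + 4t + 14)
Step 1: at (5, -4), ∇E = (186, -62) → (5, -4) − 0.05·(186, -62) = (-4.3, -0.9)
Step 2: at (-4.3, -0.9), ∇E = (-186, 62) → (-4.3, -0.9) − 0.05·(-186, 62) = (5, -4)
Step 3: at (5, -4), ∇E = (186, -62) → (5, -4) − 0.05·(186, -62) = (-4.3, -0.9)
E(-4.3, -0.9) = 485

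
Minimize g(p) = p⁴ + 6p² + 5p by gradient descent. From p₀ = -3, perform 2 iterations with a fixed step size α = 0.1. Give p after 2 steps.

-520.6916

g′(p) = 4p³ + 12p + 5
Step 1: g′(-3) = -139; p₁ = -3 − 0.1·(-139) = 10.9
Step 2: g′(10.9) = 5315.916; p₂ = 10.9 − 0.1·5315.916 = -520.6916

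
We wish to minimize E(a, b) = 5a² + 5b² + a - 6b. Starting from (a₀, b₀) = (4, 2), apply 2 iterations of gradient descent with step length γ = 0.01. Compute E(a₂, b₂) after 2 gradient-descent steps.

59.724985

∇E = (10a + 1, 10b - 6)
(a₁, b₁) = (4, 2) − 0.01·(41, 14) = (3.59, 1.86)
(a₂, b₂) = (3.59, 1.86) − 0.01·(36.9, 12.6) = (3.221, 1.734)
E(3.221, 1.734) = 59.724985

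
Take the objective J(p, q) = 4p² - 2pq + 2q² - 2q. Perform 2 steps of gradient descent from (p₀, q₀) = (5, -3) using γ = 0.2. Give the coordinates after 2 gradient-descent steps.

∇J = (8p - 2q, -2p + 4q - 2)
Step 1: at (5, -3), ∇J = (46, -24) → (5, -3) − 0.2·(46, -24) = (-4.2, 1.8)
Step 2: at (-4.2, 1.8), ∇J = (-37.2, 13.6) → (-4.2, 1.8) − 0.2·(-37.2, 13.6) = (3.24, -0.92)

(3.24, -0.92)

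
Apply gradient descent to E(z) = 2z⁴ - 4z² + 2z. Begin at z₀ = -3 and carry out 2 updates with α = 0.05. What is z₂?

E′(z) = 8z³ - 8z + 2
z₁ = -3 − 0.05·(-190) = 6.5
z₂ = 6.5 − 0.05·2147 = -100.85

-100.85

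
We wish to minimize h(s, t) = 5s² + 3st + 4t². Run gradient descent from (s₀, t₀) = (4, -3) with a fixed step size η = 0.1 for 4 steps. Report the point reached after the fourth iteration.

∇h = (10s + 3t, 3s + 8t)
Step 1: at (4, -3), ∇h = (31, -12) → (4, -3) − 0.1·(31, -12) = (0.9, -1.8)
Step 2: at (0.9, -1.8), ∇h = (3.6, -11.7) → (0.9, -1.8) − 0.1·(3.6, -11.7) = (0.54, -0.63)
Step 3: at (0.54, -0.63), ∇h = (3.51, -3.42) → (0.54, -0.63) − 0.1·(3.51, -3.42) = (0.189, -0.288)
Step 4: at (0.189, -0.288), ∇h = (1.026, -1.737) → (0.189, -0.288) − 0.1·(1.026, -1.737) = (0.0864, -0.1143)

(0.0864, -0.1143)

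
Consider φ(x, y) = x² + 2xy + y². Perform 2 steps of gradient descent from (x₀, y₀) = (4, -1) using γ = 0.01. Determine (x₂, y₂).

(3.8824, -1.1176)

∇φ = (2x + 2y, 2x + 2y)
(x₁, y₁) = (4, -1) − 0.01·(6, 6) = (3.94, -1.06)
(x₂, y₂) = (3.94, -1.06) − 0.01·(5.76, 5.76) = (3.8824, -1.1176)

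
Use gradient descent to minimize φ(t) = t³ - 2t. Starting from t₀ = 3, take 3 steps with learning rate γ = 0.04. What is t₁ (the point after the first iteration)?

φ′(t) = 3t² - 2
t₁ = 3 − 0.04·25 = 2

2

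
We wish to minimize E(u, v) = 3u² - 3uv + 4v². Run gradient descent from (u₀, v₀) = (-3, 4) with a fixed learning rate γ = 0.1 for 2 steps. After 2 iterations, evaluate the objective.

0.0025

∇E = (6u - 3v, -3u + 8v)
(u₁, v₁) = (-3, 4) − 0.1·(-30, 41) = (0, -0.1)
(u₂, v₂) = (0, -0.1) − 0.1·(0.3, -0.8) = (-0.03, -0.02)
E(-0.03, -0.02) = 0.0025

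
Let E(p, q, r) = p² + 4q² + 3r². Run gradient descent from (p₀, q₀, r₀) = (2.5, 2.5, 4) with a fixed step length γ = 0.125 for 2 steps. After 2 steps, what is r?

0.25

∇E = (2p, 8q, 6r)
Step 1: at (2.5, 2.5, 4), ∇E = (5, 20, 24) → (2.5, 2.5, 4) − 0.125·(5, 20, 24) = (1.875, 0, 1)
Step 2: at (1.875, 0, 1), ∇E = (3.75, 0, 6) → (1.875, 0, 1) − 0.125·(3.75, 0, 6) = (1.40625, 0, 0.25)
r = 0.25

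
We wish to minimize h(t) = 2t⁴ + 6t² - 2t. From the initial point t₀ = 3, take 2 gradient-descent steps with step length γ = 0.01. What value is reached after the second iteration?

0.45

h′(t) = 8t³ + 12t - 2
t₁ = 3 − 0.01·250 = 0.5
t₂ = 0.5 − 0.01·5 = 0.45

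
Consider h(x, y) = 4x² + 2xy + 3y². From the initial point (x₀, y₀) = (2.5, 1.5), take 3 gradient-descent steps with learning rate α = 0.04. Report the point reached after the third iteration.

(0.632416, 0.366944)

∇h = (8x + 2y, 2x + 6y)
Step 1: at (2.5, 1.5), ∇h = (23, 14) → (2.5, 1.5) − 0.04·(23, 14) = (1.58, 0.94)
Step 2: at (1.58, 0.94), ∇h = (14.52, 8.8) → (1.58, 0.94) − 0.04·(14.52, 8.8) = (0.9992, 0.588)
Step 3: at (0.9992, 0.588), ∇h = (9.1696, 5.5264) → (0.9992, 0.588) − 0.04·(9.1696, 5.5264) = (0.632416, 0.366944)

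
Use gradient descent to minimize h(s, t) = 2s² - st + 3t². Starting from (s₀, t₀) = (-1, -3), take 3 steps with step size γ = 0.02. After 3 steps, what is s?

-0.925624

∇h = (4s - t, -s + 6t)
(s₁, t₁) = (-1, -3) − 0.02·(-1, -17) = (-0.98, -2.66)
(s₂, t₂) = (-0.98, -2.66) − 0.02·(-1.26, -14.98) = (-0.9548, -2.3604)
(s₃, t₃) = (-0.9548, -2.3604) − 0.02·(-1.4588, -13.2076) = (-0.925624, -2.096248)
s = -0.925624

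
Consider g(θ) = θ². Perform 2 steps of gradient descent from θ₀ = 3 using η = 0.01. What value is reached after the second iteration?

2.8812

g′(θ) = 2θ
Step 1: g′(3) = 6; θ₁ = 3 − 0.01·6 = 2.94
Step 2: g′(2.94) = 5.88; θ₂ = 2.94 − 0.01·5.88 = 2.8812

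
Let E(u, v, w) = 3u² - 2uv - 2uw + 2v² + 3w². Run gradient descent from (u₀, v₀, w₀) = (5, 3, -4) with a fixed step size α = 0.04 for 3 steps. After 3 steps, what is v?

2.538304

∇E = (6u - 2v - 2w, -2u + 4v, -2u + 6w)
(u₁, v₁, w₁) = (5, 3, -4) − 0.04·(32, 2, -34) = (3.72, 2.92, -2.64)
(u₂, v₂, w₂) = (3.72, 2.92, -2.64) − 0.04·(21.76, 4.24, -23.28) = (2.8496, 2.7504, -1.7088)
(u₃, v₃, w₃) = (2.8496, 2.7504, -1.7088) − 0.04·(15.0144, 5.3024, -15.952) = (2.249024, 2.538304, -1.07072)
v = 2.538304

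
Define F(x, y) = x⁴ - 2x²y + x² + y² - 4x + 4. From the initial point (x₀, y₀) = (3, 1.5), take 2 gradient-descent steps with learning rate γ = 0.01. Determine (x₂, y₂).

(1.85572352, 1.703528)

∇F = (4x³ - 4xy + 2x - 4, -2x² + 2y)
(x₁, y₁) = (3, 1.5) − 0.01·(92, -15) = (2.08, 1.65)
(x₂, y₂) = (2.08, 1.65) − 0.01·(22.427648, -5.3528) = (1.85572352, 1.703528)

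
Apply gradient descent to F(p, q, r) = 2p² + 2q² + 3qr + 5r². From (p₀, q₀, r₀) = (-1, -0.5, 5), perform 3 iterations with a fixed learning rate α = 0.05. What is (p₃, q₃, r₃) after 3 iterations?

(-0.512, -1.264, 0.9259375)

∇F = (4p, 4q + 3r, 3q + 10r)
Step 1: at (-1, -0.5, 5), ∇F = (-4, 13, 48.5) → (-1, -0.5, 5) − 0.05·(-4, 13, 48.5) = (-0.8, -1.15, 2.575)
Step 2: at (-0.8, -1.15, 2.575), ∇F = (-3.2, 3.125, 22.3) → (-0.8, -1.15, 2.575) − 0.05·(-3.2, 3.125, 22.3) = (-0.64, -1.30625, 1.46)
Step 3: at (-0.64, -1.30625, 1.46), ∇F = (-2.56, -0.845, 10.68125) → (-0.64, -1.30625, 1.46) − 0.05·(-2.56, -0.845, 10.68125) = (-0.512, -1.264, 0.9259375)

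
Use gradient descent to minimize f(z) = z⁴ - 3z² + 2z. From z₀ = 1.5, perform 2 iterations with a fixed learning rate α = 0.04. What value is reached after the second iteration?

1.15254016

f′(z) = 4z³ - 6z + 2
Step 1: f′(1.5) = 6.5; z₁ = 1.5 − 0.04·6.5 = 1.24
Step 2: f′(1.24) = 2.186496; z₂ = 1.24 − 0.04·2.186496 = 1.15254016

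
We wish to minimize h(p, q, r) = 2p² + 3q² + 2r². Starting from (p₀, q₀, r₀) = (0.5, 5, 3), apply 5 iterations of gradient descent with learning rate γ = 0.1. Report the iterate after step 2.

∇h = (4p, 6q, 4r)
(p₁, q₁, r₁) = (0.5, 5, 3) − 0.1·(2, 30, 12) = (0.3, 2, 1.8)
(p₂, q₂, r₂) = (0.3, 2, 1.8) − 0.1·(1.2, 12, 7.2) = (0.18, 0.8, 1.08)

(0.18, 0.8, 1.08)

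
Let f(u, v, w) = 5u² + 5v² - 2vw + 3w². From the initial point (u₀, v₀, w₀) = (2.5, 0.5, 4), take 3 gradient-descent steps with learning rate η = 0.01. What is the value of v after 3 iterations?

∇f = (10u, 10v - 2w, -2v + 6w)
(u₁, v₁, w₁) = (2.5, 0.5, 4) − 0.01·(25, -3, 23) = (2.25, 0.53, 3.77)
(u₂, v₂, w₂) = (2.25, 0.53, 3.77) − 0.01·(22.5, -2.24, 21.56) = (2.025, 0.5524, 3.5544)
(u₃, v₃, w₃) = (2.025, 0.5524, 3.5544) − 0.01·(20.25, -1.5848, 20.2216) = (1.8225, 0.568248, 3.352184)
v = 0.568248

0.568248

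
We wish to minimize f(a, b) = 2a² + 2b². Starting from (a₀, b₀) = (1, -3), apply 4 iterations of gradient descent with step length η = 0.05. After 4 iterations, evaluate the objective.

3.3554432

∇f = (4a, 4b)
(a₁, b₁) = (1, -3) − 0.05·(4, -12) = (0.8, -2.4)
(a₂, b₂) = (0.8, -2.4) − 0.05·(3.2, -9.6) = (0.64, -1.92)
(a₃, b₃) = (0.64, -1.92) − 0.05·(2.56, -7.68) = (0.512, -1.536)
(a₄, b₄) = (0.512, -1.536) − 0.05·(2.048, -6.144) = (0.4096, -1.2288)
f(0.4096, -1.2288) = 3.3554432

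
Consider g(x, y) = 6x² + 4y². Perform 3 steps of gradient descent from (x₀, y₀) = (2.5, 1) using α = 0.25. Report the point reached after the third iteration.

(-20, -1)

∇g = (12x, 8y)
(x₁, y₁) = (2.5, 1) − 0.25·(30, 8) = (-5, -1)
(x₂, y₂) = (-5, -1) − 0.25·(-60, -8) = (10, 1)
(x₃, y₃) = (10, 1) − 0.25·(120, 8) = (-20, -1)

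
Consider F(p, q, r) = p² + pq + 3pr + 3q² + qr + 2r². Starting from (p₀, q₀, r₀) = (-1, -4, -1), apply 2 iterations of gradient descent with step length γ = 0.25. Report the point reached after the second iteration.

(-1.3125, -2, -1.5625)

∇F = (2p + q + 3r, p + 6q + r, 3p + q + 4r)
Step 1: at (-1, -4, -1), ∇F = (-9, -26, -11) → (-1, -4, -1) − 0.25·(-9, -26, -11) = (1.25, 2.5, 1.75)
Step 2: at (1.25, 2.5, 1.75), ∇F = (10.25, 18, 13.25) → (1.25, 2.5, 1.75) − 0.25·(10.25, 18, 13.25) = (-1.3125, -2, -1.5625)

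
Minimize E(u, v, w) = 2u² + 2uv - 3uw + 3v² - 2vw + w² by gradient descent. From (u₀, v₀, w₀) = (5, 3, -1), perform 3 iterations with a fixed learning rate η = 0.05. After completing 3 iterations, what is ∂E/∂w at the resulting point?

-4.852625

∇E = (4u + 2v - 3w, 2u + 6v - 2w, -3u - 2v + 2w)
(u₁, v₁, w₁) = (5, 3, -1) − 0.05·(29, 30, -23) = (3.55, 1.5, 0.15)
(u₂, v₂, w₂) = (3.55, 1.5, 0.15) − 0.05·(16.75, 15.8, -13.35) = (2.7125, 0.71, 0.8175)
(u₃, v₃, w₃) = (2.7125, 0.71, 0.8175) − 0.05·(9.8175, 8.05, -7.9225) = (2.221625, 0.3075, 1.213625)
∂E/∂w at (2.221625, 0.3075, 1.213625) = -4.852625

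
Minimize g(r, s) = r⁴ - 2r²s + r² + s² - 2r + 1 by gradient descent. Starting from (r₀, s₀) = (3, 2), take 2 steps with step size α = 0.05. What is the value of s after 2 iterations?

2.626

∇g = (4r³ - 4rs + 2r - 2, -2r² + 2s)
Step 1: at (3, 2), ∇g = (88, -14) → (3, 2) − 0.05·(88, -14) = (-1.4, 2.7)
Step 2: at (-1.4, 2.7), ∇g = (-0.656, 1.48) → (-1.4, 2.7) − 0.05·(-0.656, 1.48) = (-1.3672, 2.626)
s = 2.626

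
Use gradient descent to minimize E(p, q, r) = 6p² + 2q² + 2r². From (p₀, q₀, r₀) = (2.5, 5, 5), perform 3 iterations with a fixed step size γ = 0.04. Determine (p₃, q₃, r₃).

(0.35152, 2.96352, 2.96352)

∇E = (12p, 4q, 4r)
(p₁, q₁, r₁) = (2.5, 5, 5) − 0.04·(30, 20, 20) = (1.3, 4.2, 4.2)
(p₂, q₂, r₂) = (1.3, 4.2, 4.2) − 0.04·(15.6, 16.8, 16.8) = (0.676, 3.528, 3.528)
(p₃, q₃, r₃) = (0.676, 3.528, 3.528) − 0.04·(8.112, 14.112, 14.112) = (0.35152, 2.96352, 2.96352)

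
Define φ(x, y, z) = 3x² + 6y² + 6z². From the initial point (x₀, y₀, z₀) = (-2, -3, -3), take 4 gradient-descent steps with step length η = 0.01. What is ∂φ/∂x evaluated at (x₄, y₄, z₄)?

-9.36898752

∇φ = (6x, 12y, 12z)
(x₁, y₁, z₁) = (-2, -3, -3) − 0.01·(-12, -36, -36) = (-1.88, -2.64, -2.64)
(x₂, y₂, z₂) = (-1.88, -2.64, -2.64) − 0.01·(-11.28, -31.68, -31.68) = (-1.7672, -2.3232, -2.3232)
(x₃, y₃, z₃) = (-1.7672, -2.3232, -2.3232) − 0.01·(-10.6032, -27.8784, -27.8784) = (-1.661168, -2.044416, -2.044416)
(x₄, y₄, z₄) = (-1.661168, -2.044416, -2.044416) − 0.01·(-9.967008, -24.532992, -24.532992) = (-1.56149792, -1.79908608, -1.79908608)
∂φ/∂x at (-1.56149792, -1.79908608, -1.79908608) = -9.36898752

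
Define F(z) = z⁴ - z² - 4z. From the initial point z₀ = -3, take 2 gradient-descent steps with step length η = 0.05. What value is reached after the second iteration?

F′(z) = 4z³ - 2z - 4
z₁ = -3 − 0.05·(-106) = 2.3
z₂ = 2.3 − 0.05·40.068 = 0.2966

0.2966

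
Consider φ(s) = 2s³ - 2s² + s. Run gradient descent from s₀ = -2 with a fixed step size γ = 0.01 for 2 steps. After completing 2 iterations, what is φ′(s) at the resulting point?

57.706036898136

φ′(s) = 6s² - 4s + 1
s₁ = -2 − 0.01·33 = -2.33
s₂ = -2.33 − 0.01·42.8934 = -2.758934
φ′(s) at (-2.758934) = 57.706036898136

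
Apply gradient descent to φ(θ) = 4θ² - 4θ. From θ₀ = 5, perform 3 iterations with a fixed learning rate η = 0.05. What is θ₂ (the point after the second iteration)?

2.12

φ′(θ) = 8θ - 4
Step 1: φ′(5) = 36; θ₁ = 5 − 0.05·36 = 3.2
Step 2: φ′(3.2) = 21.6; θ₂ = 3.2 − 0.05·21.6 = 2.12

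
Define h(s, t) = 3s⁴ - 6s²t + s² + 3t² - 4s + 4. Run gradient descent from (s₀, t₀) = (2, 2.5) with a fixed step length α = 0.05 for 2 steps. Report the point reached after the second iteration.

(0.7292, 2.077)

∇h = (12s³ - 12st + 2s - 4, -6s² + 6t)
(s₁, t₁) = (2, 2.5) − 0.05·(36, -9) = (0.2, 2.95)
(s₂, t₂) = (0.2, 2.95) − 0.05·(-10.584, 17.46) = (0.7292, 2.077)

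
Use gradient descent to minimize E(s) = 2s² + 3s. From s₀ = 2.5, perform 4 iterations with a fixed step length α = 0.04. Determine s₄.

0.86808192

E′(s) = 4s + 3
s₁ = 2.5 − 0.04·13 = 1.98
s₂ = 1.98 − 0.04·10.92 = 1.5432
s₃ = 1.5432 − 0.04·9.1728 = 1.176288
s₄ = 1.176288 − 0.04·7.705152 = 0.86808192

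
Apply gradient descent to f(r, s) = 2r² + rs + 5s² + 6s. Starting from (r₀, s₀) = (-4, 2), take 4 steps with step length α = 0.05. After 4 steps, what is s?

-0.1959375

∇f = (4r + s, r + 10s + 6)
(r₁, s₁) = (-4, 2) − 0.05·(-14, 22) = (-3.3, 0.9)
(r₂, s₂) = (-3.3, 0.9) − 0.05·(-12.3, 11.7) = (-2.685, 0.315)
(r₃, s₃) = (-2.685, 0.315) − 0.05·(-10.425, 6.465) = (-2.16375, -0.00825)
(r₄, s₄) = (-2.16375, -0.00825) − 0.05·(-8.66325, 3.75375) = (-1.7305875, -0.1959375)
s = -0.1959375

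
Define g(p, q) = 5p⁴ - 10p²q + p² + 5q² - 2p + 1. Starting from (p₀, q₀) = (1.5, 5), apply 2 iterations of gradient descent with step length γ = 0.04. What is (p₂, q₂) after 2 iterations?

(-66.9697408, 11.40304)

∇g = (20p³ - 20pq + 2p - 2, -10p² + 10q)
Step 1: at (1.5, 5), ∇g = (-81.5, 27.5) → (1.5, 5) − 0.04·(-81.5, 27.5) = (4.76, 3.9)
Step 2: at (4.76, 3.9), ∇g = (1793.24352, -187.576) → (4.76, 3.9) − 0.04·(1793.24352, -187.576) = (-66.9697408, 11.40304)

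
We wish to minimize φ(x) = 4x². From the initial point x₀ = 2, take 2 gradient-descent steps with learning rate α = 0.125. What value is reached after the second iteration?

0

φ′(x) = 8x
x₁ = 2 − 0.125·16 = 0
x₂ = 0 − 0.125·0 = 0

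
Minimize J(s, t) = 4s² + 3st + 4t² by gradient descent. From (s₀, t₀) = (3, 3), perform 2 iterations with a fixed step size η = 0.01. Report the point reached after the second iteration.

(2.3763, 2.3763)

∇J = (8s + 3t, 3s + 8t)
(s₁, t₁) = (3, 3) − 0.01·(33, 33) = (2.67, 2.67)
(s₂, t₂) = (2.67, 2.67) − 0.01·(29.37, 29.37) = (2.3763, 2.3763)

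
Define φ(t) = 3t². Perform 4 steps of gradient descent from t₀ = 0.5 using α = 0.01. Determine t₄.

φ′(t) = 6t
Step 1: φ′(0.5) = 3; t₁ = 0.5 − 0.01·3 = 0.47
Step 2: φ′(0.47) = 2.82; t₂ = 0.47 − 0.01·2.82 = 0.4418
Step 3: φ′(0.4418) = 2.6508; t₃ = 0.4418 − 0.01·2.6508 = 0.415292
Step 4: φ′(0.415292) = 2.491752; t₄ = 0.415292 − 0.01·2.491752 = 0.39037448

0.39037448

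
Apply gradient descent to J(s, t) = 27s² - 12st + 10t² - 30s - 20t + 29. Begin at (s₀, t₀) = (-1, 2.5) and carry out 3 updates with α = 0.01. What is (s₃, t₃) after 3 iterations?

(0.808136, 1.77832)

∇J = (54s - 12t - 30, -12s + 20t - 20)
(s₁, t₁) = (-1, 2.5) − 0.01·(-114, 42) = (0.14, 2.08)
(s₂, t₂) = (0.14, 2.08) − 0.01·(-47.4, 19.92) = (0.614, 1.8808)
(s₃, t₃) = (0.614, 1.8808) − 0.01·(-19.4136, 10.248) = (0.808136, 1.77832)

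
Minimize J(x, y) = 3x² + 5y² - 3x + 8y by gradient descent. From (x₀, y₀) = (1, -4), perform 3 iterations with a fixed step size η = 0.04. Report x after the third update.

∇J = (6x - 3, 10y + 8)
Step 1: at (1, -4), ∇J = (3, -32) → (1, -4) − 0.04·(3, -32) = (0.88, -2.72)
Step 2: at (0.88, -2.72), ∇J = (2.28, -19.2) → (0.88, -2.72) − 0.04·(2.28, -19.2) = (0.7888, -1.952)
Step 3: at (0.7888, -1.952), ∇J = (1.7328, -11.52) → (0.7888, -1.952) − 0.04·(1.7328, -11.52) = (0.719488, -1.4912)
x = 0.719488

0.719488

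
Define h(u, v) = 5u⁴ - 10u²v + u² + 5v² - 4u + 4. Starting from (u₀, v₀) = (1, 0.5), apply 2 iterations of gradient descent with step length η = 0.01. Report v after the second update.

0.57964

∇h = (20u³ - 20uv + 2u - 4, -10u² + 10v)
(u₁, v₁) = (1, 0.5) − 0.01·(8, -5) = (0.92, 0.55)
(u₂, v₂) = (0.92, 0.55) − 0.01·(3.29376, -2.964) = (0.8870624, 0.57964)
v = 0.57964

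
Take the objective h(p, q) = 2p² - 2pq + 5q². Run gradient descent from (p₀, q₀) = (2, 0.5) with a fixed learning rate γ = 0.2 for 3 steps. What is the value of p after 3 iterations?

∇h = (4p - 2q, -2p + 10q)
Step 1: at (2, 0.5), ∇h = (7, 1) → (2, 0.5) − 0.2·(7, 1) = (0.6, 0.3)
Step 2: at (0.6, 0.3), ∇h = (1.8, 1.8) → (0.6, 0.3) − 0.2·(1.8, 1.8) = (0.24, -0.06)
Step 3: at (0.24, -0.06), ∇h = (1.08, -1.08) → (0.24, -0.06) − 0.2·(1.08, -1.08) = (0.024, 0.156)
p = 0.024

0.024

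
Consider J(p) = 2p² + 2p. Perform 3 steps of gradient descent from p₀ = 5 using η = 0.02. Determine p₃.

3.782784

J′(p) = 4p + 2
p₁ = 5 − 0.02·22 = 4.56
p₂ = 4.56 − 0.02·20.24 = 4.1552
p₃ = 4.1552 − 0.02·18.6208 = 3.782784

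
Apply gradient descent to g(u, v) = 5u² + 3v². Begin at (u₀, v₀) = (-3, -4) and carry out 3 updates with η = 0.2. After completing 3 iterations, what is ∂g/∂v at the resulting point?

0.192

∇g = (10u, 6v)
(u₁, v₁) = (-3, -4) − 0.2·(-30, -24) = (3, 0.8)
(u₂, v₂) = (3, 0.8) − 0.2·(30, 4.8) = (-3, -0.16)
(u₃, v₃) = (-3, -0.16) − 0.2·(-30, -0.96) = (3, 0.032)
∂g/∂v at (3, 0.032) = 0.192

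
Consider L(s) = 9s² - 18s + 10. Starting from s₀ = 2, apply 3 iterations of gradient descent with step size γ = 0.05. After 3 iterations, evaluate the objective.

1.000009

L′(s) = 18s - 18
s₁ = 2 − 0.05·18 = 1.1
s₂ = 1.1 − 0.05·1.8 = 1.01
s₃ = 1.01 − 0.05·0.18 = 1.001
L(1.001) = 1.000009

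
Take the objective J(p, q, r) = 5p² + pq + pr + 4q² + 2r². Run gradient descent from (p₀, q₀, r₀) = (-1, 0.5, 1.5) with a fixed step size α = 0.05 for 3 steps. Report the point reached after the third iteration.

∇J = (10p + q + r, p + 8q, p + 4r)
Step 1: at (-1, 0.5, 1.5), ∇J = (-8, 3, 5) → (-1, 0.5, 1.5) − 0.05·(-8, 3, 5) = (-0.6, 0.35, 1.25)
Step 2: at (-0.6, 0.35, 1.25), ∇J = (-4.4, 2.2, 4.4) → (-0.6, 0.35, 1.25) − 0.05·(-4.4, 2.2, 4.4) = (-0.38, 0.24, 1.03)
Step 3: at (-0.38, 0.24, 1.03), ∇J = (-2.53, 1.54, 3.74) → (-0.38, 0.24, 1.03) − 0.05·(-2.53, 1.54, 3.74) = (-0.2535, 0.163, 0.843)

(-0.2535, 0.163, 0.843)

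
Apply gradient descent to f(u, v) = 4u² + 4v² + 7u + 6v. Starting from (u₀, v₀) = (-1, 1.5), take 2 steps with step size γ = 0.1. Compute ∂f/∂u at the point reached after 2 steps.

∇f = (8u + 7, 8v + 6)
(u₁, v₁) = (-1, 1.5) − 0.1·(-1, 18) = (-0.9, -0.3)
(u₂, v₂) = (-0.9, -0.3) − 0.1·(-0.2, 3.6) = (-0.88, -0.66)
∂f/∂u at (-0.88, -0.66) = -0.04

-0.04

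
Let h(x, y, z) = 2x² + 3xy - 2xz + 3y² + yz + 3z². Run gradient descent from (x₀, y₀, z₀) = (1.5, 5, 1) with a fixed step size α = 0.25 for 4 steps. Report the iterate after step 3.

∇h = (4x + 3y - 2z, 3x + 6y + z, -2x + y + 6z)
Step 1: at (1.5, 5, 1), ∇h = (19, 35.5, 8) → (1.5, 5, 1) − 0.25·(19, 35.5, 8) = (-3.25, -3.875, -1)
Step 2: at (-3.25, -3.875, -1), ∇h = (-22.625, -34, -3.375) → (-3.25, -3.875, -1) − 0.25·(-22.625, -34, -3.375) = (2.40625, 4.625, -0.15625)
Step 3: at (2.40625, 4.625, -0.15625), ∇h = (23.8125, 34.8125, -1.125) → (2.40625, 4.625, -0.15625) − 0.25·(23.8125, 34.8125, -1.125) = (-3.546875, -4.078125, 0.125)

(-3.546875, -4.078125, 0.125)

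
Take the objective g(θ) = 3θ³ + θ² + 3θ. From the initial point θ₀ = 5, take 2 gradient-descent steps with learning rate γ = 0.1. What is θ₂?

-333.436

g′(θ) = 9θ² + 2θ + 3
θ₁ = 5 − 0.1·238 = -18.8
θ₂ = -18.8 − 0.1·3146.36 = -333.436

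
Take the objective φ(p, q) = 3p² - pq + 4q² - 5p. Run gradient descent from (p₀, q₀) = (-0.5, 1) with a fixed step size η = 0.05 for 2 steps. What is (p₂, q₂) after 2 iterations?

(0.24375, 0.3425)

∇φ = (6p - q - 5, -p + 8q)
Step 1: at (-0.5, 1), ∇φ = (-9, 8.5) → (-0.5, 1) − 0.05·(-9, 8.5) = (-0.05, 0.575)
Step 2: at (-0.05, 0.575), ∇φ = (-5.875, 4.65) → (-0.05, 0.575) − 0.05·(-5.875, 4.65) = (0.24375, 0.3425)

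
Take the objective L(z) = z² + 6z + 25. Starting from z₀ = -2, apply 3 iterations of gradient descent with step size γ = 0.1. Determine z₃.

-2.488

L′(z) = 2z + 6
z₁ = -2 − 0.1·2 = -2.2
z₂ = -2.2 − 0.1·1.6 = -2.36
z₃ = -2.36 − 0.1·1.28 = -2.488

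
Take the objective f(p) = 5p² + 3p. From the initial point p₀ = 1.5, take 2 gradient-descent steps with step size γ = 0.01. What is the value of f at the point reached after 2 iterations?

f′(p) = 10p + 3
Step 1: f′(1.5) = 18; p₁ = 1.5 − 0.01·18 = 1.32
Step 2: f′(1.32) = 16.2; p₂ = 1.32 − 0.01·16.2 = 1.158
f(1.158) = 10.17882

10.17882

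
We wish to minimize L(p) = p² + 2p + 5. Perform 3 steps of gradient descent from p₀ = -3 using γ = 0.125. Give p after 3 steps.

L′(p) = 2p + 2
Step 1: L′(-3) = -4; p₁ = -3 − 0.125·(-4) = -2.5
Step 2: L′(-2.5) = -3; p₂ = -2.5 − 0.125·(-3) = -2.125
Step 3: L′(-2.125) = -2.25; p₃ = -2.125 − 0.125·(-2.25) = -1.84375

-1.84375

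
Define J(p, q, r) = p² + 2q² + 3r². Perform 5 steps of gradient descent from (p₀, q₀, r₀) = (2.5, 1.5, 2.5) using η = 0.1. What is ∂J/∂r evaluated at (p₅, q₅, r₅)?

∇J = (2p, 4q, 6r)
(p₁, q₁, r₁) = (2.5, 1.5, 2.5) − 0.1·(5, 6, 15) = (2, 0.9, 1)
(p₂, q₂, r₂) = (2, 0.9, 1) − 0.1·(4, 3.6, 6) = (1.6, 0.54, 0.4)
(p₃, q₃, r₃) = (1.6, 0.54, 0.4) − 0.1·(3.2, 2.16, 2.4) = (1.28, 0.324, 0.16)
(p₄, q₄, r₄) = (1.28, 0.324, 0.16) − 0.1·(2.56, 1.296, 0.96) = (1.024, 0.1944, 0.064)
(p₅, q₅, r₅) = (1.024, 0.1944, 0.064) − 0.1·(2.048, 0.7776, 0.384) = (0.8192, 0.11664, 0.0256)
∂J/∂r at (0.8192, 0.11664, 0.0256) = 0.1536

0.1536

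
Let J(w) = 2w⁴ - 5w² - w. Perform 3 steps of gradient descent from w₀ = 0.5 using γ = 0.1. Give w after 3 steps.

0.9424

J′(w) = 8w³ - 10w - 1
w₁ = 0.5 − 0.1·(-5) = 1
w₂ = 1 − 0.1·(-3) = 1.3
w₃ = 1.3 − 0.1·3.576 = 0.9424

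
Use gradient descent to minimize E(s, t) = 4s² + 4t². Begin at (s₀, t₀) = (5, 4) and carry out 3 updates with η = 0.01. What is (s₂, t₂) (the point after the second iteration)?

(4.232, 3.3856)

∇E = (8s, 8t)
(s₁, t₁) = (5, 4) − 0.01·(40, 32) = (4.6, 3.68)
(s₂, t₂) = (4.6, 3.68) − 0.01·(36.8, 29.44) = (4.232, 3.3856)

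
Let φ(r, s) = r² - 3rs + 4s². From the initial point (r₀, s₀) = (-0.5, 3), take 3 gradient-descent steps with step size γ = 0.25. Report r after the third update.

2.890625

∇φ = (2r - 3s, -3r + 8s)
Step 1: at (-0.5, 3), ∇φ = (-10, 25.5) → (-0.5, 3) − 0.25·(-10, 25.5) = (2, -3.375)
Step 2: at (2, -3.375), ∇φ = (14.125, -33) → (2, -3.375) − 0.25·(14.125, -33) = (-1.53125, 4.875)
Step 3: at (-1.53125, 4.875), ∇φ = (-17.6875, 43.59375) → (-1.53125, 4.875) − 0.25·(-17.6875, 43.59375) = (2.890625, -6.0234375)
r = 2.890625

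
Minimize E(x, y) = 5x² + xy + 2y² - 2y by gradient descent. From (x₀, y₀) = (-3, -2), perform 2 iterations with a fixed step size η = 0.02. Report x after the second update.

-1.8532

∇E = (10x + y, x + 4y - 2)
Step 1: at (-3, -2), ∇E = (-32, -13) → (-3, -2) − 0.02·(-32, -13) = (-2.36, -1.74)
Step 2: at (-2.36, -1.74), ∇E = (-25.34, -11.32) → (-2.36, -1.74) − 0.02·(-25.34, -11.32) = (-1.8532, -1.5136)
x = -1.8532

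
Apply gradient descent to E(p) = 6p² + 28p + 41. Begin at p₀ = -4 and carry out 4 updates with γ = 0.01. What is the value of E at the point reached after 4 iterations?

E′(p) = 12p + 28
p₁ = -4 − 0.01·(-20) = -3.8
p₂ = -3.8 − 0.01·(-17.6) = -3.624
p₃ = -3.624 − 0.01·(-15.488) = -3.46912
p₄ = -3.46912 − 0.01·(-13.62944) = -3.3328256
E(-3.3328256) = 14.32724208009216

14.32724208009216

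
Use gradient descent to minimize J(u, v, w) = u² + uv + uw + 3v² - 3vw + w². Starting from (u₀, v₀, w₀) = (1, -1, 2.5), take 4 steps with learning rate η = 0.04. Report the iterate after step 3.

(0.59888, 0.076128, 1.676512)

∇J = (2u + v + w, u + 6v - 3w, u - 3v + 2w)
Step 1: at (1, -1, 2.5), ∇J = (3.5, -12.5, 9) → (1, -1, 2.5) − 0.04·(3.5, -12.5, 9) = (0.86, -0.5, 2.14)
Step 2: at (0.86, -0.5, 2.14), ∇J = (3.36, -8.56, 6.64) → (0.86, -0.5, 2.14) − 0.04·(3.36, -8.56, 6.64) = (0.7256, -0.1576, 1.8744)
Step 3: at (0.7256, -0.1576, 1.8744), ∇J = (3.168, -5.8432, 4.9472) → (0.7256, -0.1576, 1.8744) − 0.04·(3.168, -5.8432, 4.9472) = (0.59888, 0.076128, 1.676512)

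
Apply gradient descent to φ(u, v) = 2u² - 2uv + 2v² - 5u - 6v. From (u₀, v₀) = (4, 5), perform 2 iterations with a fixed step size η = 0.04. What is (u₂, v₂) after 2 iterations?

(3.9072, 4.5552)

∇φ = (4u - 2v - 5, -2u + 4v - 6)
(u₁, v₁) = (4, 5) − 0.04·(1, 6) = (3.96, 4.76)
(u₂, v₂) = (3.96, 4.76) − 0.04·(1.32, 5.12) = (3.9072, 4.5552)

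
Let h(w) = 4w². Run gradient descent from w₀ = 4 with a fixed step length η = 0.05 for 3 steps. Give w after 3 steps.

0.864

h′(w) = 8w
Step 1: h′(4) = 32; w₁ = 4 − 0.05·32 = 2.4
Step 2: h′(2.4) = 19.2; w₂ = 2.4 − 0.05·19.2 = 1.44
Step 3: h′(1.44) = 11.52; w₃ = 1.44 − 0.05·11.52 = 0.864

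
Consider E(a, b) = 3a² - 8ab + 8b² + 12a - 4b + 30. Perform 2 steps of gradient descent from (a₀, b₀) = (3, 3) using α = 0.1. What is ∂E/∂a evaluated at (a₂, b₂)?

1.6

∇E = (6a - 8b + 12, -8a + 16b - 4)
Step 1: at (3, 3), ∇E = (6, 20) → (3, 3) − 0.1·(6, 20) = (2.4, 1)
Step 2: at (2.4, 1), ∇E = (18.4, -7.2) → (2.4, 1) − 0.1·(18.4, -7.2) = (0.56, 1.72)
∂E/∂a at (0.56, 1.72) = 1.6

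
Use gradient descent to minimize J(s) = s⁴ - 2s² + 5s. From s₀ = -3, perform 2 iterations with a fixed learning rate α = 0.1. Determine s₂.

-82.7524

J′(s) = 4s³ - 4s + 5
Step 1: J′(-3) = -91; s₁ = -3 − 0.1·(-91) = 6.1
Step 2: J′(6.1) = 888.524; s₂ = 6.1 − 0.1·888.524 = -82.7524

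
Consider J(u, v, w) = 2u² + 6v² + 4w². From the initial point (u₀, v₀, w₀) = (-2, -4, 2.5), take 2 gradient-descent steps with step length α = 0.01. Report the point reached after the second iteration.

(-1.8432, -3.0976, 2.116)

∇J = (4u, 12v, 8w)
Step 1: at (-2, -4, 2.5), ∇J = (-8, -48, 20) → (-2, -4, 2.5) − 0.01·(-8, -48, 20) = (-1.92, -3.52, 2.3)
Step 2: at (-1.92, -3.52, 2.3), ∇J = (-7.68, -42.24, 18.4) → (-1.92, -3.52, 2.3) − 0.01·(-7.68, -42.24, 18.4) = (-1.8432, -3.0976, 2.116)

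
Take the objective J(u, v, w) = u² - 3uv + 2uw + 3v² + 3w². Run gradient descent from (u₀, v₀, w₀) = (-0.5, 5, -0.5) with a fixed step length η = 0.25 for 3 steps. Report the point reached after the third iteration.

∇J = (2u - 3v + 2w, -3u + 6v, 2u + 6w)
Step 1: at (-0.5, 5, -0.5), ∇J = (-17, 31.5, -4) → (-0.5, 5, -0.5) − 0.25·(-17, 31.5, -4) = (3.75, -2.875, 0.5)
Step 2: at (3.75, -2.875, 0.5), ∇J = (17.125, -28.5, 10.5) → (3.75, -2.875, 0.5) − 0.25·(17.125, -28.5, 10.5) = (-0.53125, 4.25, -2.125)
Step 3: at (-0.53125, 4.25, -2.125), ∇J = (-18.0625, 27.09375, -13.8125) → (-0.53125, 4.25, -2.125) − 0.25·(-18.0625, 27.09375, -13.8125) = (3.984375, -2.5234375, 1.328125)

(3.984375, -2.5234375, 1.328125)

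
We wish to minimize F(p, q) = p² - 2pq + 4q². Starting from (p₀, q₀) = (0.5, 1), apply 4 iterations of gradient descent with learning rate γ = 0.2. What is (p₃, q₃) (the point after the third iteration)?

∇F = (2p - 2q, -2p + 8q)
(p₁, q₁) = (0.5, 1) − 0.2·(-1, 7) = (0.7, -0.4)
(p₂, q₂) = (0.7, -0.4) − 0.2·(2.2, -4.6) = (0.26, 0.52)
(p₃, q₃) = (0.26, 0.52) − 0.2·(-0.52, 3.64) = (0.364, -0.208)

(0.364, -0.208)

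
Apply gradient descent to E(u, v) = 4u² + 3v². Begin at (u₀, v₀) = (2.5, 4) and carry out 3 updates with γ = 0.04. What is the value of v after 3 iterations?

∇E = (8u, 6v)
Step 1: at (2.5, 4), ∇E = (20, 24) → (2.5, 4) − 0.04·(20, 24) = (1.7, 3.04)
Step 2: at (1.7, 3.04), ∇E = (13.6, 18.24) → (1.7, 3.04) − 0.04·(13.6, 18.24) = (1.156, 2.3104)
Step 3: at (1.156, 2.3104), ∇E = (9.248, 13.8624) → (1.156, 2.3104) − 0.04·(9.248, 13.8624) = (0.78608, 1.755904)
v = 1.755904

1.755904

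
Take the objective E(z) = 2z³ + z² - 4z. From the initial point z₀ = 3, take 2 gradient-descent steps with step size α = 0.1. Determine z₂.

E′(z) = 6z² + 2z - 4
Step 1: E′(3) = 56; z₁ = 3 − 0.1·56 = -2.6
Step 2: E′(-2.6) = 31.36; z₂ = -2.6 − 0.1·31.36 = -5.736

-5.736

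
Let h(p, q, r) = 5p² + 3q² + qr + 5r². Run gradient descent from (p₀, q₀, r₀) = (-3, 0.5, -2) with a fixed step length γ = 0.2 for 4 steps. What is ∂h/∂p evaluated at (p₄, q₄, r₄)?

∇h = (10p, 6q + r, q + 10r)
Step 1: at (-3, 0.5, -2), ∇h = (-30, 1, -19.5) → (-3, 0.5, -2) − 0.2·(-30, 1, -19.5) = (3, 0.3, 1.9)
Step 2: at (3, 0.3, 1.9), ∇h = (30, 3.7, 19.3) → (3, 0.3, 1.9) − 0.2·(30, 3.7, 19.3) = (-3, -0.44, -1.96)
Step 3: at (-3, -0.44, -1.96), ∇h = (-30, -4.6, -20.04) → (-3, -0.44, -1.96) − 0.2·(-30, -4.6, -20.04) = (3, 0.48, 2.048)
Step 4: at (3, 0.48, 2.048), ∇h = (30, 4.928, 20.96) → (3, 0.48, 2.048) − 0.2·(30, 4.928, 20.96) = (-3, -0.5056, -2.144)
∂h/∂p at (-3, -0.5056, -2.144) = -30

-30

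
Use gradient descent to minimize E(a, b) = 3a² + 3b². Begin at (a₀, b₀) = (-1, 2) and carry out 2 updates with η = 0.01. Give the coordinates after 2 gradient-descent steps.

∇E = (6a, 6b)
(a₁, b₁) = (-1, 2) − 0.01·(-6, 12) = (-0.94, 1.88)
(a₂, b₂) = (-0.94, 1.88) − 0.01·(-5.64, 11.28) = (-0.8836, 1.7672)

(-0.8836, 1.7672)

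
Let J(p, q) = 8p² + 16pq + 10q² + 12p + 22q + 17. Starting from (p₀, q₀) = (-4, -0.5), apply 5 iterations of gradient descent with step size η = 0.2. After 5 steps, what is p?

10235.05152

∇J = (16p + 16q + 12, 16p + 20q + 22)
Step 1: at (-4, -0.5), ∇J = (-60, -52) → (-4, -0.5) − 0.2·(-60, -52) = (8, 9.9)
Step 2: at (8, 9.9), ∇J = (298.4, 348) → (8, 9.9) − 0.2·(298.4, 348) = (-51.68, -59.7)
Step 3: at (-51.68, -59.7), ∇J = (-1770.08, -1998.88) → (-51.68, -59.7) − 0.2·(-1770.08, -1998.88) = (302.336, 340.076)
Step 4: at (302.336, 340.076), ∇J = (10290.592, 11660.896) → (302.336, 340.076) − 0.2·(10290.592, 11660.896) = (-1755.7824, -1992.1032)
Step 5: at (-1755.7824, -1992.1032), ∇J = (-59954.1696, -67912.5824) → (-1755.7824, -1992.1032) − 0.2·(-59954.1696, -67912.5824) = (10235.05152, 11590.41328)
p = 10235.05152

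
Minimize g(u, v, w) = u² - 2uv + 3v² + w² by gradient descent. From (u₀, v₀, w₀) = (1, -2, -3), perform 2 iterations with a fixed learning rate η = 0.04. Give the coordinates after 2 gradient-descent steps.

(0.584, -1.0336, -2.5392)

∇g = (2u - 2v, -2u + 6v, 2w)
(u₁, v₁, w₁) = (1, -2, -3) − 0.04·(6, -14, -6) = (0.76, -1.44, -2.76)
(u₂, v₂, w₂) = (0.76, -1.44, -2.76) − 0.04·(4.4, -10.16, -5.52) = (0.584, -1.0336, -2.5392)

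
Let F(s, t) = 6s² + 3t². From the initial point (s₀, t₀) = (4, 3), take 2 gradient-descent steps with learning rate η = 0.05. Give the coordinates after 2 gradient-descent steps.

(0.64, 1.47)

∇F = (12s, 6t)
Step 1: at (4, 3), ∇F = (48, 18) → (4, 3) − 0.05·(48, 18) = (1.6, 2.1)
Step 2: at (1.6, 2.1), ∇F = (19.2, 12.6) → (1.6, 2.1) − 0.05·(19.2, 12.6) = (0.64, 1.47)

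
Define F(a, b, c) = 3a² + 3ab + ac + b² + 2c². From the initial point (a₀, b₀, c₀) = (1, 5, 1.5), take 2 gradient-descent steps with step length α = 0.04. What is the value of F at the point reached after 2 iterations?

∇F = (6a + 3b + c, 3a + 2b, a + 4c)
Step 1: at (1, 5, 1.5), ∇F = (22.5, 13, 7) → (1, 5, 1.5) − 0.04·(22.5, 13, 7) = (0.1, 4.48, 1.22)
Step 2: at (0.1, 4.48, 1.22), ∇F = (15.26, 9.26, 4.98) → (0.1, 4.48, 1.22) − 0.04·(15.26, 9.26, 4.98) = (-0.5104, 4.1096, 1.0208)
F(-0.5104, 4.1096, 1.0208) = 12.94076608

12.94076608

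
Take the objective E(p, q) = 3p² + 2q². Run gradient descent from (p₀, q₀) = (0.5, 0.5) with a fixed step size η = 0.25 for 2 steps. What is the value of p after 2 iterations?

0.125

∇E = (6p, 4q)
(p₁, q₁) = (0.5, 0.5) − 0.25·(3, 2) = (-0.25, 0)
(p₂, q₂) = (-0.25, 0) − 0.25·(-1.5, 0) = (0.125, 0)
p = 0.125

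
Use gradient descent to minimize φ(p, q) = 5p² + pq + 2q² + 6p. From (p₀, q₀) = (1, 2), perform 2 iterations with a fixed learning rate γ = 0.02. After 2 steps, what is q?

∇φ = (10p + q + 6, p + 4q)
(p₁, q₁) = (1, 2) − 0.02·(18, 9) = (0.64, 1.82)
(p₂, q₂) = (0.64, 1.82) − 0.02·(14.22, 7.92) = (0.3556, 1.6616)
q = 1.6616

1.6616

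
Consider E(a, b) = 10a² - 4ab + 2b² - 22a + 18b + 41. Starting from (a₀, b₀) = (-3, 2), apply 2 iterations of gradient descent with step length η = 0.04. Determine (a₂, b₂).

∇E = (20a - 4b - 22, -4a + 4b + 18)
(a₁, b₁) = (-3, 2) − 0.04·(-90, 38) = (0.6, 0.48)
(a₂, b₂) = (0.6, 0.48) − 0.04·(-11.92, 17.52) = (1.0768, -0.2208)

(1.0768, -0.2208)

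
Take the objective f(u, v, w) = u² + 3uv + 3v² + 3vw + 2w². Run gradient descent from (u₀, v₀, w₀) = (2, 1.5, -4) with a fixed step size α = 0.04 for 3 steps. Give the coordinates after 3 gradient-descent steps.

(1.099744, 1.181856, -2.789856)

∇f = (2u + 3v, 3u + 6v + 3w, 3v + 4w)
Step 1: at (2, 1.5, -4), ∇f = (8.5, 3, -11.5) → (2, 1.5, -4) − 0.04·(8.5, 3, -11.5) = (1.66, 1.38, -3.54)
Step 2: at (1.66, 1.38, -3.54), ∇f = (7.46, 2.64, -10.02) → (1.66, 1.38, -3.54) − 0.04·(7.46, 2.64, -10.02) = (1.3616, 1.2744, -3.1392)
Step 3: at (1.3616, 1.2744, -3.1392), ∇f = (6.5464, 2.3136, -8.7336) → (1.3616, 1.2744, -3.1392) − 0.04·(6.5464, 2.3136, -8.7336) = (1.099744, 1.181856, -2.789856)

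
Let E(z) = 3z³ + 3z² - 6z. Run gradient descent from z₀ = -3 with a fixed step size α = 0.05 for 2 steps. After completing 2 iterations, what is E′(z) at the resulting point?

E′(z) = 9z² + 6z - 6
z₁ = -3 − 0.05·57 = -5.85
z₂ = -5.85 − 0.05·266.9025 = -19.195125
E′(z) at (-19.195125) = 3194.904663890625

3194.904663890625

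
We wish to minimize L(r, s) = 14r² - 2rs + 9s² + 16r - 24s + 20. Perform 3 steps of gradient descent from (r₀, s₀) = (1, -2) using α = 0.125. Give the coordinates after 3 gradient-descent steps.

(-33.203125, 12.78125)

∇L = (28r - 2s + 16, -2r + 18s - 24)
(r₁, s₁) = (1, -2) − 0.125·(48, -62) = (-5, 5.75)
(r₂, s₂) = (-5, 5.75) − 0.125·(-135.5, 89.5) = (11.9375, -5.4375)
(r₃, s₃) = (11.9375, -5.4375) − 0.125·(361.125, -145.75) = (-33.203125, 12.78125)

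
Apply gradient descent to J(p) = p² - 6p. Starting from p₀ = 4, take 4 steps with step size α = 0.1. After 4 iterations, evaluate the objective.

J′(p) = 2p - 6
p₁ = 4 − 0.1·2 = 3.8
p₂ = 3.8 − 0.1·1.6 = 3.64
p₃ = 3.64 − 0.1·1.28 = 3.512
p₄ = 3.512 − 0.1·1.024 = 3.4096
J(3.4096) = -8.83222784

-8.83222784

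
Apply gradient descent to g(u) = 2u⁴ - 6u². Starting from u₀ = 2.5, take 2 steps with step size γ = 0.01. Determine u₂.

1.43809

g′(u) = 8u³ - 12u
u₁ = 2.5 − 0.01·95 = 1.55
u₂ = 1.55 − 0.01·11.191 = 1.43809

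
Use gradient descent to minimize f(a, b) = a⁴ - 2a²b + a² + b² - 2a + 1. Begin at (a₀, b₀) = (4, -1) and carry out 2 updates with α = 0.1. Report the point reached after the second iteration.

∇f = (4a³ - 4ab + 2a - 2, -2a² + 2b)
Step 1: at (4, -1), ∇f = (278, -34) → (4, -1) − 0.1·(278, -34) = (-23.8, 2.4)
Step 2: at (-23.8, 2.4), ∇f = (-53746.208, -1128.08) → (-23.8, 2.4) − 0.1·(-53746.208, -1128.08) = (5350.8208, 115.208)

(5350.8208, 115.208)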